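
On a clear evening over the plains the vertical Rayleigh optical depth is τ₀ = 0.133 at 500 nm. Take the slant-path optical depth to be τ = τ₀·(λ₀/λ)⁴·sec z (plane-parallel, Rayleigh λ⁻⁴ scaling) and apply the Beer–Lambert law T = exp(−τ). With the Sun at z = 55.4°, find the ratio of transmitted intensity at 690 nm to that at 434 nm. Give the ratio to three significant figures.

Airmass: sec 55.4° = 1.7610.
τ(690 nm) = 0.133 × (500/690)⁴ × 1.7610 = 0.133 × 0.2757 × 1.7610 = 0.0646.
τ(434 nm) = 0.133 × (500/434)⁴ × 1.7610 = 0.133 × 1.7617 × 1.7610 = 0.4126.
T(690)/T(434) = exp(τ_B − τ_A) = exp(0.3480) = 1.4163.

1.42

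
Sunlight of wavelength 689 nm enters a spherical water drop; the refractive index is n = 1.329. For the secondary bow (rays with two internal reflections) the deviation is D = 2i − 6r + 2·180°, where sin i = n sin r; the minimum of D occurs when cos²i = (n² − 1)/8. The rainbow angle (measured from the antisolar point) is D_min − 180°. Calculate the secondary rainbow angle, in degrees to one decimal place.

cos²i = (1.76624 − 1)/8 = 0.09578; i = arccos(0.30948) = 71.972°.
sin r = sin 71.972°/1.329 = 0.71550; r = 45.685°.
D_min = 2·71.972° − 6·45.685° + 360° = 229.837°.
Rainbow angle = D_min − 180° = 49.837°.

49.8°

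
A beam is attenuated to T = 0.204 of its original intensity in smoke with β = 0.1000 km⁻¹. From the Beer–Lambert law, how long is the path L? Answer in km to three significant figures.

15.9 km

Beer–Lambert: T = exp(−βL) ⇒ L = −ln(T)/β = −ln(0.204)/0.1000 = 1.5896/0.1000 = 15.9 km.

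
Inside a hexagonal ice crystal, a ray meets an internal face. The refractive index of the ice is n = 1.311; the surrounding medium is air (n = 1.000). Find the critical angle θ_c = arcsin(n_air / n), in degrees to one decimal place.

sin θ_c = n_air / n = 1.000 / 1.311 = 0.7628.
θ_c = arcsin(0.7628) = 49.71°.

49.7°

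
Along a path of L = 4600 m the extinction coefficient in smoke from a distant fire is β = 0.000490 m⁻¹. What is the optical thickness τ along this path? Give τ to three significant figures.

τ = β·L = 0.000490 × 4600 = 2.2540.

2.25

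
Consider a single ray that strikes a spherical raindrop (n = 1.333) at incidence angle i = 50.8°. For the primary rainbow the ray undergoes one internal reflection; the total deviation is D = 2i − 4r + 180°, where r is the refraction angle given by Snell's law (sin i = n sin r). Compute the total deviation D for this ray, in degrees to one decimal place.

139.4°

sin r = sin 50.8° / 1.333 = 0.7749/1.333 = 0.5814; r = 35.55°.
D = 2·50.8° − 4·35.55° + 180° = 101.60° − 142.18° + 180° = 139.42°.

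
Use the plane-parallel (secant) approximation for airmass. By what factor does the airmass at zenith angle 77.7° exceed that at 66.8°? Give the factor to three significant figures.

1.85

X(77.7°)/X(66.8°) = sec 77.7° / sec 66.8° = cos 66.8° / cos 77.7° = 0.3939/0.2130 = 1.8492.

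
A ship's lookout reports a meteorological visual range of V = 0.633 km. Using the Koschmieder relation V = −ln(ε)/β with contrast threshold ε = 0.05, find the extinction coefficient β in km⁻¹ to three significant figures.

4.73 km⁻¹

β = −ln(0.05) / V = 2.996 / 0.633 = 4.7326 km⁻¹.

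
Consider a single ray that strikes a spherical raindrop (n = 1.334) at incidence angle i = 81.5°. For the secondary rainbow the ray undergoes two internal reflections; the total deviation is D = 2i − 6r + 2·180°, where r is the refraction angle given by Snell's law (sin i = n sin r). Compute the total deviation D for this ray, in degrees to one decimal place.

235.9°

sin r = sin 81.5° / 1.334 = 0.9890/1.334 = 0.7414; r = 47.85°.
D = 2·81.5° − 6·47.85° + 2·180° = 163.00° − 287.10° + 360° = 235.90°.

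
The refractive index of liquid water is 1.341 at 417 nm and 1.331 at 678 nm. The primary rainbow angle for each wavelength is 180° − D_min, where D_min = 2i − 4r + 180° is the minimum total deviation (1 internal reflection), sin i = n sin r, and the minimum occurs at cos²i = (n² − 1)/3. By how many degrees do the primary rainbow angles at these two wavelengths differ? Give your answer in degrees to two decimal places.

1.44°

At 417 nm (n = 1.341): cos²i = 0.26609 → i = 58.946°, r = 39.705°, D_min = 139.071°, rainbow angle = 40.929°.
At 678 nm (n = 1.331): cos²i = 0.25719 → i = 59.527°, r = 40.356°, D_min = 137.630°, rainbow angle = 42.370°.
Angular width = |40.929° − 42.370°| = 1.441°.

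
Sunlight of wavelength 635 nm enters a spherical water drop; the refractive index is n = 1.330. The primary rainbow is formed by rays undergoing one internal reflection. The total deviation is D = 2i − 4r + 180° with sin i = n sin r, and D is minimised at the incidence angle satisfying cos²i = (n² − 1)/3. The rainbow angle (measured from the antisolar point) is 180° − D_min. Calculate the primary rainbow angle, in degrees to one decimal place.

42.5°

cos²i = (1.76890 − 1)/3 = 0.25630; i = arccos(0.50626) = 59.585°.
sin r = sin 59.585°/1.330 = 0.64841; r = 40.422°.
D_min = 2·59.585° − 4·40.422° + 180° = 137.484°.
Rainbow angle = 180° − D_min = 42.516°.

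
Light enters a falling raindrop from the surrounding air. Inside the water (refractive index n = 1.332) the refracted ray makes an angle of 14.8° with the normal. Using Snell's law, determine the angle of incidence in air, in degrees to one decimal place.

19.9°

Snell: sin θ_i = n · sin θ_r = 1.332 × sin 14.8° = 1.332 × 0.2554 = 0.3403.
θ_i = arcsin(0.3403) = 19.89°.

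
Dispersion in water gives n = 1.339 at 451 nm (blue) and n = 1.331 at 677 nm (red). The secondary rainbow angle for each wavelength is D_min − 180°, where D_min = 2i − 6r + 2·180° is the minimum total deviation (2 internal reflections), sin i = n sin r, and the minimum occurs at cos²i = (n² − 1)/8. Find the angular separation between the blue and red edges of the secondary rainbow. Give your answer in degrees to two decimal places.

2.09°

At 451 nm (n = 1.339): cos²i = 0.09912 → i = 71.650°, r = 45.141°, D_min = 232.451°, rainbow angle = 52.451°.
At 677 nm (n = 1.331): cos²i = 0.09645 → i = 71.907°, r = 45.575°, D_min = 230.365°, rainbow angle = 50.365°.
Angular width = |52.451° − 50.365°| = 2.086°.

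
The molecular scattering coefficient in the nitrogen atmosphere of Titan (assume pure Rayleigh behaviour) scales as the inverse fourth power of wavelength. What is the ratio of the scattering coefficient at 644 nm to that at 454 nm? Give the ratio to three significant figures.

0.247

Rayleigh scattering ∝ λ⁻⁴, so the ratio of coefficients is the inverse fourth power of the wavelength ratio.
σ(644)/σ(454) = (454/644)⁴ = (0.7050)⁴ = 0.247.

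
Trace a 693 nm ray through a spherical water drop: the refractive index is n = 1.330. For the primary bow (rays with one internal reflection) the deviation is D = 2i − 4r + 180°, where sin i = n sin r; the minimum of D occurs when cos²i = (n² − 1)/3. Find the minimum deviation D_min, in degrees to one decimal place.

cos²i = (1.76890 − 1)/3 = 0.25630; i = arccos(0.50626) = 59.585°.
sin r = sin 59.585°/1.330 = 0.64841; r = 40.422°.
D_min = 2·59.585° − 4·40.422° + 180° = 137.484°.

137.5°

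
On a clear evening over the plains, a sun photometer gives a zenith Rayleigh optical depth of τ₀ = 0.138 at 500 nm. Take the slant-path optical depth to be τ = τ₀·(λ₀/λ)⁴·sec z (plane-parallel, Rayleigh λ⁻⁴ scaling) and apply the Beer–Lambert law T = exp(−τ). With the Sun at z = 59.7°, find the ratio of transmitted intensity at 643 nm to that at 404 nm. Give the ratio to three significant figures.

1.72

Airmass: sec 59.7° = 1.9821.
τ(643 nm) = 0.138 × (500/643)⁴ × 1.9821 = 0.138 × 0.3656 × 1.9821 = 0.1000.
τ(404 nm) = 0.138 × (500/404)⁴ × 1.9821 = 0.138 × 2.3461 × 1.9821 = 0.6417.
T(643)/T(404) = exp(τ_B − τ_A) = exp(0.5417) = 1.7190.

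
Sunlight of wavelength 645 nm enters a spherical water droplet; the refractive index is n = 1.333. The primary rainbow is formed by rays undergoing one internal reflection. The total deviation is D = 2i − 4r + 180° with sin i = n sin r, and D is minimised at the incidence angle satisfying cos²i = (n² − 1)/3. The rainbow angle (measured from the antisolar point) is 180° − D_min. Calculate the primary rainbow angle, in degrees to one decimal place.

cos²i = (1.77689 − 1)/3 = 0.25896; i = arccos(0.50888) = 59.410°.
sin r = sin 59.410°/1.333 = 0.64579; r = 40.225°.
D_min = 2·59.410° − 4·40.225° + 180° = 137.922°.
Rainbow angle = 180° − D_min = 42.078°.

42.1°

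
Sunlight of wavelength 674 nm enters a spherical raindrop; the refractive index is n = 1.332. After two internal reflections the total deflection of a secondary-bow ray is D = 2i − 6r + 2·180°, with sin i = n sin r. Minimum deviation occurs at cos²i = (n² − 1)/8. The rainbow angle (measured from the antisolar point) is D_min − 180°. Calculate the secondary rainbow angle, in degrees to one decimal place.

50.6°

cos²i = (1.77422 − 1)/8 = 0.09678; i = arccos(0.31109) = 71.875°.
sin r = sin 71.875°/1.332 = 0.71350; r = 45.520°.
D_min = 2·71.875° − 6·45.520° + 360° = 230.628°.
Rainbow angle = D_min − 180° = 50.628°.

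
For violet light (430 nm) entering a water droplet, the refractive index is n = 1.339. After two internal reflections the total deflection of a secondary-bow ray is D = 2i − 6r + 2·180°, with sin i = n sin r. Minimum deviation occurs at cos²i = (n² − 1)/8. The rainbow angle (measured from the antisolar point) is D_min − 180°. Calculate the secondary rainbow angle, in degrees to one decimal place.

52.5°

cos²i = (1.79292 − 1)/8 = 0.09912; i = arccos(0.31483) = 71.650°.
sin r = sin 71.650°/1.339 = 0.70885; r = 45.141°.
D_min = 2·71.650° − 6·45.141° + 360° = 232.451°.
Rainbow angle = D_min − 180° = 52.451°.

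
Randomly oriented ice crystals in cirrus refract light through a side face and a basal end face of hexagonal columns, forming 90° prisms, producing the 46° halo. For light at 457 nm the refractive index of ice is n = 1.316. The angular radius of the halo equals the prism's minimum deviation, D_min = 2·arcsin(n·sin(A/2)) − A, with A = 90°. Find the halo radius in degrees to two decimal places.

n·sin(A/2) = 1.316 × sin 45° = 1.316 × 0.7071 = 0.9306.
D_min = 2·arcsin(0.9306) − 90° = 2 × 68.521° − 90° = 47.042°.

47.04°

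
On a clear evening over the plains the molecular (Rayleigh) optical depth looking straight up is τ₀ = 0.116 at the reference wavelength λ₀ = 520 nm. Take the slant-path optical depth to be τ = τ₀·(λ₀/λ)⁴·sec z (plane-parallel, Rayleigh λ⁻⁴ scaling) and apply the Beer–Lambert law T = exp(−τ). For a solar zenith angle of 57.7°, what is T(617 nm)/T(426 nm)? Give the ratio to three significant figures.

1.45

Airmass: sec 57.7° = 1.8714.
τ(617 nm) = 0.116 × (520/617)⁴ × 1.8714 = 0.116 × 0.5045 × 1.8714 = 0.1095.
τ(426 nm) = 0.116 × (520/426)⁴ × 1.8714 = 0.116 × 2.2201 × 1.8714 = 0.4820.
T(617)/T(426) = exp(τ_B − τ_A) = exp(0.3724) = 1.4513.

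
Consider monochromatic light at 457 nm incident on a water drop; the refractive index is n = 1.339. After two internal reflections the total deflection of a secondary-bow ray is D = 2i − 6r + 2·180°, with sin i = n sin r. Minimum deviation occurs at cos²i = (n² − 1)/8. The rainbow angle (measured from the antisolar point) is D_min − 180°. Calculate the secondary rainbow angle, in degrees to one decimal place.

cos²i = (1.79292 − 1)/8 = 0.09912; i = arccos(0.31483) = 71.650°.
sin r = sin 71.650°/1.339 = 0.70885; r = 45.141°.
D_min = 2·71.650° − 6·45.141° + 360° = 232.451°.
Rainbow angle = D_min − 180° = 52.451°.

52.5°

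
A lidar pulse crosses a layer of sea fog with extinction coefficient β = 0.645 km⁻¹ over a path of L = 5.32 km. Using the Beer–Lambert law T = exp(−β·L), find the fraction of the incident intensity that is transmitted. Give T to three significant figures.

0.0323

τ = β·L = 0.645 × 5.32 = 3.4314.
T = exp(−3.4314) = 0.0323.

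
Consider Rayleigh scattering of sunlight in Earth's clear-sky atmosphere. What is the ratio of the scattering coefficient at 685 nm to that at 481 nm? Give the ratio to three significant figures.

Rayleigh scattering ∝ λ⁻⁴, so the ratio of coefficients is the inverse fourth power of the wavelength ratio.
σ(685)/σ(481) = (481/685)⁴ = (0.7022)⁴ = 0.2431.

0.243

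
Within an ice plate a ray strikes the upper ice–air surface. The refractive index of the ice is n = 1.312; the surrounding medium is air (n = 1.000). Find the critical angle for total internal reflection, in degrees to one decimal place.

sin θ_c = n_air / n = 1.000 / 1.312 = 0.7622.
θ_c = arcsin(0.7622) = 49.66°.

49.7°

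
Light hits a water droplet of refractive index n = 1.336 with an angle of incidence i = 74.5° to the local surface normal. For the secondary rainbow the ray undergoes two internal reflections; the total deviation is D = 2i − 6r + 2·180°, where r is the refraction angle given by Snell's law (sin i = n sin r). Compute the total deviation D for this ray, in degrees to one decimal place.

232.0°

sin r = sin 74.5° / 1.336 = 0.9636/1.336 = 0.7213; r = 46.16°.
D = 2·74.5° − 6·46.16° + 2·180° = 149.00° − 276.96° + 360° = 232.04°.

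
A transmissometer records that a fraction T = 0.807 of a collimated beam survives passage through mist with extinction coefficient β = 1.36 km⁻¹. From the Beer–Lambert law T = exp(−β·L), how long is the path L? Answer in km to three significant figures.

Beer–Lambert: T = exp(−βL) ⇒ L = −ln(T)/β = −ln(0.807)/1.36 = 0.2144/1.36 = 0.1577 km.

0.158 km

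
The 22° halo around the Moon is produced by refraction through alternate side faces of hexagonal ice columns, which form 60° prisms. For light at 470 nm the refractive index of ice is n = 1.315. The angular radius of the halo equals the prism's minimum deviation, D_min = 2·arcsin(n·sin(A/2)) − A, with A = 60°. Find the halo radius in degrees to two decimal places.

22.22°

n·sin(A/2) = 1.315 × sin 30° = 1.315 × 0.5000 = 0.6575.
D_min = 2·arcsin(0.6575) − 60° = 2 × 41.109° − 60° = 22.219°.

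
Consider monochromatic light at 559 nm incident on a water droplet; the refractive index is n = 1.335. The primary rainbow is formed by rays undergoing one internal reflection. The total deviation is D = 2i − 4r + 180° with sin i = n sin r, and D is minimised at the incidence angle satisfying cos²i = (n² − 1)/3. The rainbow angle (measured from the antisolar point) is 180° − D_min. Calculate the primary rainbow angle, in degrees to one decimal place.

cos²i = (1.78222 − 1)/3 = 0.26074; i = arccos(0.51063) = 59.294°.
sin r = sin 59.294°/1.335 = 0.64405; r = 40.094°.
D_min = 2·59.294° − 4·40.094° + 180° = 138.212°.
Rainbow angle = 180° − D_min = 41.788°.

41.8°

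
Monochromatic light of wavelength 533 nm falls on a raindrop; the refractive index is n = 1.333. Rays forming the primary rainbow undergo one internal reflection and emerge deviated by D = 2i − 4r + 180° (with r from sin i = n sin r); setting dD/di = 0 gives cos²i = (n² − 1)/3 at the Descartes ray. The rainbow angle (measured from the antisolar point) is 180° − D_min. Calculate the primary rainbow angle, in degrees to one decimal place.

42.1°

cos²i = (1.77689 − 1)/3 = 0.25896; i = arccos(0.50888) = 59.410°.
sin r = sin 59.410°/1.333 = 0.64579; r = 40.225°.
D_min = 2·59.410° − 4·40.225° + 180° = 137.922°.
Rainbow angle = 180° − D_min = 42.078°.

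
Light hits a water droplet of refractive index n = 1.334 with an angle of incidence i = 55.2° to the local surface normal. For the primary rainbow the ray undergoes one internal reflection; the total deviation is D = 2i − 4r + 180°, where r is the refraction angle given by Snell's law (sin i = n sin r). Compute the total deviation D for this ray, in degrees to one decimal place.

sin r = sin 55.2° / 1.334 = 0.8211/1.334 = 0.6156; r = 37.99°.
D = 2·55.2° − 4·37.99° + 180° = 110.40° − 151.97° + 180° = 138.43°.

138.4°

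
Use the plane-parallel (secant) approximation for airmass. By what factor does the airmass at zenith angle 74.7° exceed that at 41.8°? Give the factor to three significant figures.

2.83

X(74.7°)/X(41.8°) = sec 74.7° / sec 41.8° = cos 41.8° / cos 74.7° = 0.7455/0.2639 = 2.8251.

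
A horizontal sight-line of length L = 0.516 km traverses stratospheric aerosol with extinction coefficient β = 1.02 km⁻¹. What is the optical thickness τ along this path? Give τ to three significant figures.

0.526

τ = β·L = 1.02 × 0.516 = 0.5263.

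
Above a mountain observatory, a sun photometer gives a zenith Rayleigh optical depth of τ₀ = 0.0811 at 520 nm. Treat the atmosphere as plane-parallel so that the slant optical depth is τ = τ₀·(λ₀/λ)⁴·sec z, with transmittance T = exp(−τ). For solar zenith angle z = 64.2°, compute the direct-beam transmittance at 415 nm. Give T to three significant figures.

sec 64.2° = 2.2976.
τ = 0.0811 × (520/415)⁴ × 2.2976 = 0.0811 × 2.4650 × 2.2976 = 0.4593.
T = exp(−0.4593) = 0.6317.

0.632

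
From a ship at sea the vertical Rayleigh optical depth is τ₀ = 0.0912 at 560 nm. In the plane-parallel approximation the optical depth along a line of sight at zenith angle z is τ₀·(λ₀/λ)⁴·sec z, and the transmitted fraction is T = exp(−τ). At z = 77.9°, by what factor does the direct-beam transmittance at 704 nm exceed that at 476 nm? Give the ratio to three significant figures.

Airmass: sec 77.9° = 4.7706.
τ(704 nm) = 0.0912 × (560/704)⁴ × 4.7706 = 0.0912 × 0.4004 × 4.7706 = 0.1742.
τ(476 nm) = 0.0912 × (560/476)⁴ × 4.7706 = 0.0912 × 1.9157 × 4.7706 = 0.8335.
T(704)/T(476) = exp(τ_B − τ_A) = exp(0.6593) = 1.9334.

1.93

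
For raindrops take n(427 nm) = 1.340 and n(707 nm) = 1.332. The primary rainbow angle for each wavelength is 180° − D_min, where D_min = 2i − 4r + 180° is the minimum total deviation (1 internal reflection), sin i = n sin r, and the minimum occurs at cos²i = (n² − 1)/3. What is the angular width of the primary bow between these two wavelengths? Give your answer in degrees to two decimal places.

1.15°

At 427 nm (n = 1.340): cos²i = 0.26520 → i = 59.004°, r = 39.770°, D_min = 138.929°, rainbow angle = 41.071°.
At 707 nm (n = 1.332): cos²i = 0.25807 → i = 59.469°, r = 40.290°, D_min = 137.776°, rainbow angle = 42.224°.
Angular width = |41.071° − 42.224°| = 1.153°.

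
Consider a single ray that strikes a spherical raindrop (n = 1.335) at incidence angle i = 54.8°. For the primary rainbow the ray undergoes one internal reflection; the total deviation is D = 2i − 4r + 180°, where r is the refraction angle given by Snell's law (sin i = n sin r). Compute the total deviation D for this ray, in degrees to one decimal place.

138.6°

sin r = sin 54.8° / 1.335 = 0.8171/1.335 = 0.6121; r = 37.74°.
D = 2·54.8° − 4·37.74° + 180° = 109.60° − 150.96° + 180° = 138.64°.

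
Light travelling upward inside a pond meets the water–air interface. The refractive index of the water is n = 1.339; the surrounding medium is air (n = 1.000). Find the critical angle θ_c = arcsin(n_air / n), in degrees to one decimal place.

sin θ_c = n_air / n = 1.000 / 1.339 = 0.7468.
θ_c = arcsin(0.7468) = 48.32°.

48.3°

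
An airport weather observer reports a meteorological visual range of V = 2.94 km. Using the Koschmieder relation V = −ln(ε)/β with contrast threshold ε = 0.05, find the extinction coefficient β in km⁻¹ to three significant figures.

1.02 km⁻¹

β = −ln(0.05) / V = 2.996 / 2.94 = 1.0190 km⁻¹.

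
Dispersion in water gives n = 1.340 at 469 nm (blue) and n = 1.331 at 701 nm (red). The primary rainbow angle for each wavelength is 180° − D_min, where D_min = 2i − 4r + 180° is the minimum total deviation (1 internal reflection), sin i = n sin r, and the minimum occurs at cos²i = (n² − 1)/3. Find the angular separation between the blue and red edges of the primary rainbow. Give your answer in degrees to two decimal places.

At 469 nm (n = 1.340): cos²i = 0.26520 → i = 59.004°, r = 39.770°, D_min = 138.929°, rainbow angle = 41.071°.
At 701 nm (n = 1.331): cos²i = 0.25719 → i = 59.527°, r = 40.356°, D_min = 137.630°, rainbow angle = 42.370°.
Angular width = |41.071° − 42.370°| = 1.299°.

1.30°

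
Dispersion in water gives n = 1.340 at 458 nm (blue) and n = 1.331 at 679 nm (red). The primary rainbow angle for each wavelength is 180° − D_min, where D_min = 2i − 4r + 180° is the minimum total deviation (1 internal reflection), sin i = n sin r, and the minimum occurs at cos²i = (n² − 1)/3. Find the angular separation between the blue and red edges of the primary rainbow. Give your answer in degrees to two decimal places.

At 458 nm (n = 1.340): cos²i = 0.26520 → i = 59.004°, r = 39.770°, D_min = 138.929°, rainbow angle = 41.071°.
At 679 nm (n = 1.331): cos²i = 0.25719 → i = 59.527°, r = 40.356°, D_min = 137.630°, rainbow angle = 42.370°.
Angular width = |41.071° − 42.370°| = 1.299°.

1.30°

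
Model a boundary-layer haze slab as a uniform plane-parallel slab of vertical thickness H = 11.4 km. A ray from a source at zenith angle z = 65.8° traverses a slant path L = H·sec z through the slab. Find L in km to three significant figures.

sec z = 1/cos 65.8° = 2.4395.
L = 11.4 × 2.4395 = 27.810 km.

27.8 km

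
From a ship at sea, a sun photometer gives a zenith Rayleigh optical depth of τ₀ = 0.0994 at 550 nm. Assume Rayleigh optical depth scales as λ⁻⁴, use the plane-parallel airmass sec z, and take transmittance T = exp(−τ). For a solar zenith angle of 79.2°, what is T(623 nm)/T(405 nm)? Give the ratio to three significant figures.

Airmass: sec 79.2° = 5.3367.
τ(623 nm) = 0.0994 × (550/623)⁴ × 5.3367 = 0.0994 × 0.6074 × 5.3367 = 0.3222.
τ(405 nm) = 0.0994 × (550/405)⁴ × 5.3367 = 0.0994 × 3.4012 × 5.3367 = 1.8042.
T(623)/T(405) = exp(τ_B − τ_A) = exp(1.4820) = 4.4017.

4.40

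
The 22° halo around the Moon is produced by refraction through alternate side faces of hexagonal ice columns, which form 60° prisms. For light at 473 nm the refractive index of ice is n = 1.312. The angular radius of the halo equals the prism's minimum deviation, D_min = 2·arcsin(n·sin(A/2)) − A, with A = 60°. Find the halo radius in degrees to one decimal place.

22.0°

n·sin(A/2) = 1.312 × sin 30° = 1.312 × 0.5000 = 0.6560.
D_min = 2·arcsin(0.6560) − 60° = 2 × 40.996° − 60° = 21.991°.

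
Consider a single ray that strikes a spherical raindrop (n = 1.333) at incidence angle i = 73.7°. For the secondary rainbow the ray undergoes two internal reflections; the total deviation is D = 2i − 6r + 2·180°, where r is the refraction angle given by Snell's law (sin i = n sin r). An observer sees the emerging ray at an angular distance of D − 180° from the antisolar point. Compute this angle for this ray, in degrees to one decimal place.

sin r = sin 73.7° / 1.333 = 0.9598/1.333 = 0.7200; r = 46.06°.
D = 2·73.7° − 6·46.06° + 2·180° = 147.40° − 276.34° + 360° = 231.06°.
Angle from antisolar point = D − 180° = 51.06°.

51.1°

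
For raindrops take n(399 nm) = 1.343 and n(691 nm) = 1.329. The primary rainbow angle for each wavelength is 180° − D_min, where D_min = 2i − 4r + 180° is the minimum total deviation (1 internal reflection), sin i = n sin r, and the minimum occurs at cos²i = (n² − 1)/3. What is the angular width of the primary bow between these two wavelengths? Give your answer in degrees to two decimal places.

At 399 nm (n = 1.343): cos²i = 0.26788 → i = 58.830°, r = 39.577°, D_min = 139.354°, rainbow angle = 40.646°.
At 691 nm (n = 1.329): cos²i = 0.25541 → i = 59.643°, r = 40.487°, D_min = 137.337°, rainbow angle = 42.663°.
Angular width = |40.646° − 42.663°| = 2.017°.

2.02°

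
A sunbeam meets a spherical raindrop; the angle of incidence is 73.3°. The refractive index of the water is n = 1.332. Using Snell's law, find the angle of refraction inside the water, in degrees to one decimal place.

Snell: sin θ_r = sin θ_i / n = sin 73.3° / 1.332 = 0.9578 / 1.332 = 0.7191.
θ_r = arcsin(0.7191) = 45.98°.

46.0°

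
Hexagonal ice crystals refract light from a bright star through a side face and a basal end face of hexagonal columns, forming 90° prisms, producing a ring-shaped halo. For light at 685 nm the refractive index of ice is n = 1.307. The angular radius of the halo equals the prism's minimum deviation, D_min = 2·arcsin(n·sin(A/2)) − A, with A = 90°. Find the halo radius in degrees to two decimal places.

45.09°

n·sin(A/2) = 1.307 × sin 45° = 1.307 × 0.7071 = 0.9242.
D_min = 2·arcsin(0.9242) − 90° = 2 × 67.546° − 90° = 45.093°.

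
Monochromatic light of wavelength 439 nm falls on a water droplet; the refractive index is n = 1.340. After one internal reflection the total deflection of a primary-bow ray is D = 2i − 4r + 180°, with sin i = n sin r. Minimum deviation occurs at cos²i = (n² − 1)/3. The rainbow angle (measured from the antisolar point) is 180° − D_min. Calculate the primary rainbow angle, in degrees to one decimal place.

41.1°

cos²i = (1.79560 − 1)/3 = 0.26520; i = arccos(0.51498) = 59.004°.
sin r = sin 59.004°/1.340 = 0.63971; r = 39.770°.
D_min = 2·59.004° − 4·39.770° + 180° = 138.929°.
Rainbow angle = 180° − D_min = 41.071°.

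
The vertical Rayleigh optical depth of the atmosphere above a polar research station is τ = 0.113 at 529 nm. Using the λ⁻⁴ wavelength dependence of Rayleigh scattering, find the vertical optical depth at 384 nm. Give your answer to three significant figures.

τ(384 nm) = τ(529 nm) × (529/384)⁴ = 0.113 × (1.3776)⁴ = 0.113 × 3.6016 = 0.4070.

0.407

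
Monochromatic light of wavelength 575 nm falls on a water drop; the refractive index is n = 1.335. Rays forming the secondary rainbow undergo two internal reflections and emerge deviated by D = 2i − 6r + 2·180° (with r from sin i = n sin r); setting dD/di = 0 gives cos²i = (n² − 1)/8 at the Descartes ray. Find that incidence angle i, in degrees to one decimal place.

cos²i = (1.335² − 1)/8 = (1.78222 − 1)/8 = 0.09778.
cos i = 0.31269, so i = 71.778°.

71.8°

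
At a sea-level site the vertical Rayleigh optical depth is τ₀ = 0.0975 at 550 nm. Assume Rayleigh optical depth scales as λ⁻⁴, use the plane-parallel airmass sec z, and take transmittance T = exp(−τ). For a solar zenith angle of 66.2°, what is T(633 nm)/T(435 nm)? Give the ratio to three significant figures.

Airmass: sec 66.2° = 2.4780.
τ(633 nm) = 0.0975 × (550/633)⁴ × 2.4780 = 0.0975 × 0.5699 × 2.4780 = 0.1377.
τ(435 nm) = 0.0975 × (550/435)⁴ × 2.4780 = 0.0975 × 2.5556 × 2.4780 = 0.6175.
T(633)/T(435) = exp(τ_B − τ_A) = exp(0.4798) = 1.6157.

1.62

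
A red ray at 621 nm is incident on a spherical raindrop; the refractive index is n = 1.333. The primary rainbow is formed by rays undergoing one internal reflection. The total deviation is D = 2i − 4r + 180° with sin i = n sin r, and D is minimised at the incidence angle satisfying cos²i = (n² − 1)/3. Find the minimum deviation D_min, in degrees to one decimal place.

137.9°

cos²i = (1.77689 − 1)/3 = 0.25896; i = arccos(0.50888) = 59.410°.
sin r = sin 59.410°/1.333 = 0.64579; r = 40.225°.
D_min = 2·59.410° − 4·40.225° + 180° = 137.922°.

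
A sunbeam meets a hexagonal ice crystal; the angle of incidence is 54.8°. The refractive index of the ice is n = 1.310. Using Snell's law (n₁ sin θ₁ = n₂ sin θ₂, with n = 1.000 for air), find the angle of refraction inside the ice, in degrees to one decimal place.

38.6°

Snell: sin θ_r = sin θ_i / n = sin 54.8° / 1.310 = 0.8171 / 1.310 = 0.6238.
θ_r = arcsin(0.6238) = 38.59°.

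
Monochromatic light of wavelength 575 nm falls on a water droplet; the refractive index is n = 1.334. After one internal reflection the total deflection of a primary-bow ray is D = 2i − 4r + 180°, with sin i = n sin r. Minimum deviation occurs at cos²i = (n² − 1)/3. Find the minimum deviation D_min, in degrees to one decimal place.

cos²i = (1.77956 − 1)/3 = 0.25985; i = arccos(0.50976) = 59.352°.
sin r = sin 59.352°/1.334 = 0.64492; r = 40.159°.
D_min = 2·59.352° − 4·40.159° + 180° = 138.067°.

138.1°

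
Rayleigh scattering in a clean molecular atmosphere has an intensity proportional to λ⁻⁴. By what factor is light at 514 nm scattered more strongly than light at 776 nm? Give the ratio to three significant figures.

Rayleigh scattering ∝ λ⁻⁴, so the ratio of coefficients is the inverse fourth power of the wavelength ratio.
σ(514)/σ(776) = (776/514)⁴ = (1.5097)⁴ = 5.195.

5.20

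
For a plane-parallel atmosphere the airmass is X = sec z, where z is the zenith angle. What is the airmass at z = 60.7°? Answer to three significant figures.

2.04

X = sec z = 1/cos 60.7° = 1/0.4894 = 2.0434.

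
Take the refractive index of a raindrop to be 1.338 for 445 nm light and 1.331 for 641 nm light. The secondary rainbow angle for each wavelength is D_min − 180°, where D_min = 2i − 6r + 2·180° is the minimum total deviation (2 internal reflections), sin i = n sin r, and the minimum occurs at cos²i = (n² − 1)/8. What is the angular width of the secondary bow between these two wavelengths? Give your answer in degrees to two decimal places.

1.83°

At 445 nm (n = 1.338): cos²i = 0.09878 → i = 71.682°, r = 45.195°, D_min = 232.193°, rainbow angle = 52.193°.
At 641 nm (n = 1.331): cos²i = 0.09645 → i = 71.907°, r = 45.575°, D_min = 230.365°, rainbow angle = 50.365°.
Angular width = |52.193° − 50.365°| = 1.828°.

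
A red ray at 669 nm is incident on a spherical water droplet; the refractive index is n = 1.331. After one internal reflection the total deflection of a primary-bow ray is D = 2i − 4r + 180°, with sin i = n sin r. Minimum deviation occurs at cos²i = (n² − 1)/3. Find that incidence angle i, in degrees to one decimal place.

cos²i = (1.331² − 1)/3 = (1.77156 − 1)/3 = 0.25719.
cos i = 0.50714, so i = 59.527°.

59.5°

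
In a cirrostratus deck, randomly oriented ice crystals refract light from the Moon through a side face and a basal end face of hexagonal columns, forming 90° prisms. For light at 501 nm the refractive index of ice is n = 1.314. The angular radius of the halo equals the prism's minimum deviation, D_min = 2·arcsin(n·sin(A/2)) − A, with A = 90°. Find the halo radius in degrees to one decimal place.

46.6°

n·sin(A/2) = 1.314 × sin 45° = 1.314 × 0.7071 = 0.9291.
D_min = 2·arcsin(0.9291) − 90° = 2 × 68.301° − 90° = 46.602°.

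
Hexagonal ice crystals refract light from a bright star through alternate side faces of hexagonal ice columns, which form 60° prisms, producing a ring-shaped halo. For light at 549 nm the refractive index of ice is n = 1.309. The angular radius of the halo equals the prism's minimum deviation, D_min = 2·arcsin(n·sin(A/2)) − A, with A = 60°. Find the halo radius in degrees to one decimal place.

21.8°

n·sin(A/2) = 1.309 × sin 30° = 1.309 × 0.5000 = 0.6545.
D_min = 2·arcsin(0.6545) − 60° = 2 × 40.882° − 60° = 21.763°.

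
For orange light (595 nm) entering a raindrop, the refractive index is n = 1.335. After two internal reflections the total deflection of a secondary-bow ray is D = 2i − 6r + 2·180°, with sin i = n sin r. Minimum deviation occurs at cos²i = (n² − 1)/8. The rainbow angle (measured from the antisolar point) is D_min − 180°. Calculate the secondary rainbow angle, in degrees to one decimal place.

51.4°

cos²i = (1.78222 − 1)/8 = 0.09778; i = arccos(0.31269) = 71.778°.
sin r = sin 71.778°/1.335 = 0.71150; r = 45.357°.
D_min = 2·71.778° − 6·45.357° + 360° = 231.414°.
Rainbow angle = D_min − 180° = 51.414°.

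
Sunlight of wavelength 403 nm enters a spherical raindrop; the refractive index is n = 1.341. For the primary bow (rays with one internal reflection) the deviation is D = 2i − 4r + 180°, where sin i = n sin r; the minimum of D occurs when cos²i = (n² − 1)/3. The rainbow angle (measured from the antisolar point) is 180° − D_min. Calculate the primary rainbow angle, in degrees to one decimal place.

40.9°

cos²i = (1.79828 − 1)/3 = 0.26609; i = arccos(0.51584) = 58.946°.
sin r = sin 58.946°/1.341 = 0.63884; r = 39.705°.
D_min = 2·58.946° − 4·39.705° + 180° = 139.071°.
Rainbow angle = 180° − D_min = 40.929°.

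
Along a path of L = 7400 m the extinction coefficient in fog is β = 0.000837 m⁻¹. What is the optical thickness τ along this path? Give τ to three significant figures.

τ = β·L = 0.000837 × 7400 = 6.1938.

6.19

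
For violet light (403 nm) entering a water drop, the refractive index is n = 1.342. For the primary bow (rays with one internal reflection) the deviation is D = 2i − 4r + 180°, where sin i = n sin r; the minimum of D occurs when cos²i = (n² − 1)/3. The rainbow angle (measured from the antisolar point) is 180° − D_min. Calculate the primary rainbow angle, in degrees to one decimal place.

40.8°

cos²i = (1.80096 − 1)/3 = 0.26699; i = arccos(0.51671) = 58.888°.
sin r = sin 58.888°/1.342 = 0.63797; r = 39.641°.
D_min = 2·58.888° − 4·39.641° + 180° = 139.213°.
Rainbow angle = 180° − D_min = 40.787°.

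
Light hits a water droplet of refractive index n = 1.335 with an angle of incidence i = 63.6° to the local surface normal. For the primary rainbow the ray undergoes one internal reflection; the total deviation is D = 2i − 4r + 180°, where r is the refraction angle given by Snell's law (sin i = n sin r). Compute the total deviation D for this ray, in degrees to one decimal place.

138.6°

sin r = sin 63.6° / 1.335 = 0.8957/1.335 = 0.6709; r = 42.14°.
D = 2·63.6° − 4·42.14° + 180° = 127.20° − 168.56° + 180° = 138.64°.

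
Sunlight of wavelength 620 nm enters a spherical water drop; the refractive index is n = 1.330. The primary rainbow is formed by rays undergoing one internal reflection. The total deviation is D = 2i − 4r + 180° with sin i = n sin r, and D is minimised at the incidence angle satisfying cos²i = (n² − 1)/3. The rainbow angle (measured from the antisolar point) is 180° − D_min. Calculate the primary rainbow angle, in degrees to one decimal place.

42.5°

cos²i = (1.76890 − 1)/3 = 0.25630; i = arccos(0.50626) = 59.585°.
sin r = sin 59.585°/1.330 = 0.64841; r = 40.422°.
D_min = 2·59.585° − 4·40.422° + 180° = 137.484°.
Rainbow angle = 180° − D_min = 42.516°.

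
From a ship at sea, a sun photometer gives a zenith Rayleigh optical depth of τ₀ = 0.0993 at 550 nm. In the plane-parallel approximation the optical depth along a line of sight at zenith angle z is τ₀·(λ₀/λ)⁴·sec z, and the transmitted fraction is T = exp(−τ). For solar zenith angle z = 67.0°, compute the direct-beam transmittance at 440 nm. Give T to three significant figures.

0.538

sec 67.0° = 2.5593.
τ = 0.0993 × (550/440)⁴ × 2.5593 = 0.0993 × 2.4414 × 2.5593 = 0.6205.
T = exp(−0.6205) = 0.5377.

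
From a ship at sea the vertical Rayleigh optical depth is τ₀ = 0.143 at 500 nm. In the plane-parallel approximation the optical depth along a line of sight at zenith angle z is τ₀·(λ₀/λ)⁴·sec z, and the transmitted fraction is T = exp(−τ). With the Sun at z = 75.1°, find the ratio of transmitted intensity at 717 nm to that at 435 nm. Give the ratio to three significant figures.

2.31

Airmass: sec 75.1° = 3.8890.
τ(717 nm) = 0.143 × (500/717)⁴ × 3.8890 = 0.143 × 0.2365 × 3.8890 = 0.1315.
τ(435 nm) = 0.143 × (500/435)⁴ × 3.8890 = 0.143 × 1.7455 × 3.8890 = 0.9707.
T(717)/T(435) = exp(τ_B − τ_A) = exp(0.8392) = 2.3146.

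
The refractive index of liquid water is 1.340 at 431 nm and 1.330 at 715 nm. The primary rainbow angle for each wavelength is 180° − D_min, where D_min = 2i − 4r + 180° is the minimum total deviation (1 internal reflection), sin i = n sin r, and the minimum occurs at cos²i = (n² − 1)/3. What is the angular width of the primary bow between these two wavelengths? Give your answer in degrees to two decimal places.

At 431 nm (n = 1.340): cos²i = 0.26520 → i = 59.004°, r = 39.770°, D_min = 138.929°, rainbow angle = 41.071°.
At 715 nm (n = 1.330): cos²i = 0.25630 → i = 59.585°, r = 40.422°, D_min = 137.484°, rainbow angle = 42.516°.
Angular width = |41.071° − 42.516°| = 1.445°.

1.45°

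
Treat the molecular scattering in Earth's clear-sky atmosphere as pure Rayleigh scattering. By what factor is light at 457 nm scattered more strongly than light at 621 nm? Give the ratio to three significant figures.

3.41

Rayleigh scattering ∝ λ⁻⁴, so the ratio of coefficients is the inverse fourth power of the wavelength ratio.
σ(457)/σ(621) = (621/457)⁴ = (1.3589)⁴ = 3.41.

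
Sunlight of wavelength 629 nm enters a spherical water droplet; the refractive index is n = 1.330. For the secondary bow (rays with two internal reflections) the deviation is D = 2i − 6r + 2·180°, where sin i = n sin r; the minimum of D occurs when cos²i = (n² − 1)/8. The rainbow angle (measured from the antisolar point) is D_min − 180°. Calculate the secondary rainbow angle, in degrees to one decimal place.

50.1°

cos²i = (1.76890 − 1)/8 = 0.09611; i = arccos(0.31002) = 71.940°.
sin r = sin 71.940°/1.330 = 0.71483; r = 45.630°.
D_min = 2·71.940° − 6·45.630° + 360° = 230.101°.
Rainbow angle = D_min − 180° = 50.101°.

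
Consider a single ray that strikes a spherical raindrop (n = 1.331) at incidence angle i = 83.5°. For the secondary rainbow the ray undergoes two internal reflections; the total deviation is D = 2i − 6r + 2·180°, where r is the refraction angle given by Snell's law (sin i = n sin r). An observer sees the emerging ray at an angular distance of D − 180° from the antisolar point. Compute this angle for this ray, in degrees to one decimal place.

sin r = sin 83.5° / 1.331 = 0.9936/1.331 = 0.7465; r = 48.29°.
D = 2·83.5° − 6·48.29° + 2·180° = 167.00° − 289.72° + 360° = 237.28°.
Angle from antisolar point = D − 180° = 57.28°.

57.3°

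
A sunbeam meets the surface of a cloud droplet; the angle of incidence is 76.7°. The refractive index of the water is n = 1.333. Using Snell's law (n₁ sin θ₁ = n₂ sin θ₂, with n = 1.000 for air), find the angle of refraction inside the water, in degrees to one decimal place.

46.9°

Snell: sin θ_r = sin θ_i / n = sin 76.7° / 1.333 = 0.9732 / 1.333 = 0.7301.
θ_r = arcsin(0.7301) = 46.89°.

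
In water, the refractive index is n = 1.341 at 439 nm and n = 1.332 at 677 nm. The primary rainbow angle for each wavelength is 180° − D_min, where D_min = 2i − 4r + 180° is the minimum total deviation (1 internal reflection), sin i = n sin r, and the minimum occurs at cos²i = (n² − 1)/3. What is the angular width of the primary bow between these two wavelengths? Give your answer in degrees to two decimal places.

1.29°

At 439 nm (n = 1.341): cos²i = 0.26609 → i = 58.946°, r = 39.705°, D_min = 139.071°, rainbow angle = 40.929°.
At 677 nm (n = 1.332): cos²i = 0.25807 → i = 59.469°, r = 40.290°, D_min = 137.776°, rainbow angle = 42.224°.
Angular width = |40.929° − 42.224°| = 1.295°.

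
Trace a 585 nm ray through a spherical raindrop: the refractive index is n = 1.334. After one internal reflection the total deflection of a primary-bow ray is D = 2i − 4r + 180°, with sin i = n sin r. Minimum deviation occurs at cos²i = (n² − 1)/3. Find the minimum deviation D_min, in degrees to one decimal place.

138.1°

cos²i = (1.77956 − 1)/3 = 0.25985; i = arccos(0.50976) = 59.352°.
sin r = sin 59.352°/1.334 = 0.64492; r = 40.159°.
D_min = 2·59.352° − 4·40.159° + 180° = 138.067°.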